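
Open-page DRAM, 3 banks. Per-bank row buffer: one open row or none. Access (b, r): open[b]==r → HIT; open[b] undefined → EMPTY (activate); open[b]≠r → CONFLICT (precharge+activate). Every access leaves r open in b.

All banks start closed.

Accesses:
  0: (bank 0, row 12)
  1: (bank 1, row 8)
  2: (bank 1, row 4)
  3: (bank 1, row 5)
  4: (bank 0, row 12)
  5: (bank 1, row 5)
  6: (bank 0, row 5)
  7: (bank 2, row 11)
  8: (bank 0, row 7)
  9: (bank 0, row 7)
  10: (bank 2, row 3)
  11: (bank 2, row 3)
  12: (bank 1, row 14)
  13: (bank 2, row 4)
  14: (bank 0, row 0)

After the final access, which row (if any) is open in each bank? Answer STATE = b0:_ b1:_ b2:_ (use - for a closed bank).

  [0] b0 r12: no row ⇒ E
  [1] b1 r8: no row ⇒ E
  [2] b1 r4: had r8 ⇒ C
  [3] b1 r5: had r4 ⇒ C
  [4] b0 r12: had r12 ⇒ H
  [5] b1 r5: had r5 ⇒ H
  [6] b0 r5: had r12 ⇒ C
  [7] b2 r11: no row ⇒ E
  [8] b0 r7: had r5 ⇒ C
  [9] b0 r7: had r7 ⇒ H
  [10] b2 r3: had r11 ⇒ C
  [11] b2 r3: had r3 ⇒ H
  [12] b1 r14: had r5 ⇒ C
  [13] b2 r4: had r3 ⇒ C
  [14] b0 r0: had r7 ⇒ C

STATE = b0:0 b1:14 b2:4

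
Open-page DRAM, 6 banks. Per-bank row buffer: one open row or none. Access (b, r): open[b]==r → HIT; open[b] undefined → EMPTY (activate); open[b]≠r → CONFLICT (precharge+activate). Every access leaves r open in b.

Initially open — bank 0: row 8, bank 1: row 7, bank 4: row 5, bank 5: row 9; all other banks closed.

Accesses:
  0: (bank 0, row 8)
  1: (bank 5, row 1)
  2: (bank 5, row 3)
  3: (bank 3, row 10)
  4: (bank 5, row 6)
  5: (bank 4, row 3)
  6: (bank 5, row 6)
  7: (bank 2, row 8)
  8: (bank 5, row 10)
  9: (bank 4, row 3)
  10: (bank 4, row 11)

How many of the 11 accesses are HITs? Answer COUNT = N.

  [0] b0 r8: had r8 ⇒ H
  [1] b5 r1: had r9 ⇒ C
  [2] b5 r3: had r1 ⇒ C
  [3] b3 r10: no row ⇒ E
  [4] b5 r6: had r3 ⇒ C
  [5] b4 r3: had r5 ⇒ C
  [6] b5 r6: had r6 ⇒ H
  [7] b2 r8: no row ⇒ E
  [8] b5 r10: had r6 ⇒ C
  [9] b4 r3: had r3 ⇒ H
  [10] b4 r11: had r3 ⇒ C

COUNT = 3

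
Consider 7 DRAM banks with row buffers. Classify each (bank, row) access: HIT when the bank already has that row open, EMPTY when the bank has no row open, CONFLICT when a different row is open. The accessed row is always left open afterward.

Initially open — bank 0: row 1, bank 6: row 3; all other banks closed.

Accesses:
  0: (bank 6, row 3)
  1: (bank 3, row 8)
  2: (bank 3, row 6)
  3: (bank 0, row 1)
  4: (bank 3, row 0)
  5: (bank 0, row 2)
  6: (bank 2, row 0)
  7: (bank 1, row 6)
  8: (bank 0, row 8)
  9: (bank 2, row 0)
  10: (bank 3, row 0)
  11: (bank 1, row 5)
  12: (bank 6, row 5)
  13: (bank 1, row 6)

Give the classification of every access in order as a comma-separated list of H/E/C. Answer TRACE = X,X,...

  [0] b6 r3: had r3 ⇒ H
  [1] b3 r8: no row ⇒ E
  [2] b3 r6: had r8 ⇒ C
  [3] b0 r1: had r1 ⇒ H
  [4] b3 r0: had r6 ⇒ C
  [5] b0 r2: had r1 ⇒ C
  [6] b2 r0: no row ⇒ E
  [7] b1 r6: no row ⇒ E
  [8] b0 r8: had r2 ⇒ C
  [9] b2 r0: had r0 ⇒ H
  [10] b3 r0: had r0 ⇒ H
  [11] b1 r5: had r6 ⇒ C
  [12] b6 r5: had r3 ⇒ C
  [13] b1 r6: had r5 ⇒ C

TRACE = H,E,C,H,C,C,E,E,C,H,H,C,C,C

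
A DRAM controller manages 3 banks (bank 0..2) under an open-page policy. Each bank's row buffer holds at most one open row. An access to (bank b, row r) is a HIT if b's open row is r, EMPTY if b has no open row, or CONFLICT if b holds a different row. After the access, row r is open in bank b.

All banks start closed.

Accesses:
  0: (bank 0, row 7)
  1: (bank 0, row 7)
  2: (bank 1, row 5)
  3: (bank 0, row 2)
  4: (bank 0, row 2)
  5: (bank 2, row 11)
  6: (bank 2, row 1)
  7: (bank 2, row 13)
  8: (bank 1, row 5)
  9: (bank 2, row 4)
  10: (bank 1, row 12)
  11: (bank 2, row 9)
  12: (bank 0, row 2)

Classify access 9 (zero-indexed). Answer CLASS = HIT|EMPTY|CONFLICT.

CLASS = CONFLICT

  [0] b0 r7: no row ⇒ E
  [1] b0 r7: had r7 ⇒ H
  [2] b1 r5: no row ⇒ E
  [3] b0 r2: had r7 ⇒ C
  [4] b0 r2: had r2 ⇒ H
  [5] b2 r11: no row ⇒ E
  [6] b2 r1: had r11 ⇒ C
  [7] b2 r13: had r1 ⇒ C
  [8] b1 r5: had r5 ⇒ H
  [9] b2 r4: had r13 ⇒ C
  [10] b1 r12: had r5 ⇒ C
  [11] b2 r9: had r4 ⇒ C
  [12] b0 r2: had r2 ⇒ H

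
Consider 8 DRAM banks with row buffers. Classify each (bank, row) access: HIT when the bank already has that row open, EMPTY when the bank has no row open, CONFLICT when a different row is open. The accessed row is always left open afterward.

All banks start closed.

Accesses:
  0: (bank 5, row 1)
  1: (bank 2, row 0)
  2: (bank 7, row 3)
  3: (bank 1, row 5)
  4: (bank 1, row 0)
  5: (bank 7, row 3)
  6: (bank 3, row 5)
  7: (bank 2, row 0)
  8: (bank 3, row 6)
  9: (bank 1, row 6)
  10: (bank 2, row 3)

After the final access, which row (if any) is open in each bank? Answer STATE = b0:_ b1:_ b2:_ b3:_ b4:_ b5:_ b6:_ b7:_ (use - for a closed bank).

STATE = b0:- b1:6 b2:3 b3:6 b4:- b5:1 b6:- b7:3

step 0: bank5 None->1 [EMPTY]
step 1: bank2 None->0 [EMPTY]
step 2: bank7 None->3 [EMPTY]
step 3: bank1 None->5 [EMPTY]
step 4: bank1 5->0 [CONFLICT]
step 5: bank7 3->3 [HIT]
step 6: bank3 None->5 [EMPTY]
step 7: bank2 0->0 [HIT]
step 8: bank3 5->6 [CONFLICT]
step 9: bank1 0->6 [CONFLICT]
step 10: bank2 0->3 [CONFLICT]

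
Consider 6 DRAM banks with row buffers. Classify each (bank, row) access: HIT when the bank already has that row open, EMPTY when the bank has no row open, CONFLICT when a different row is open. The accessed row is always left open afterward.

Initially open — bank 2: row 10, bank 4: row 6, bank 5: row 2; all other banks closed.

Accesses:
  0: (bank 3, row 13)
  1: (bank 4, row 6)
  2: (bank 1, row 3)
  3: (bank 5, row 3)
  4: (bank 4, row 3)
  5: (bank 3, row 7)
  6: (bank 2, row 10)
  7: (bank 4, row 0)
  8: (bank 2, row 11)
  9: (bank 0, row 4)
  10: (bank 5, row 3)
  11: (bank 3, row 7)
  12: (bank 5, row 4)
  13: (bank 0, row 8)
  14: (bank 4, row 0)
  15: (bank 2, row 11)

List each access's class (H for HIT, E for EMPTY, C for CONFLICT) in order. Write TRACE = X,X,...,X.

#0 (3,13) E
#1 (4,6) H  (was 6)
#2 (1,3) E
#3 (5,3) C  (was 2)
#4 (4,3) C  (was 6)
#5 (3,7) C  (was 13)
#6 (2,10) H  (was 10)
#7 (4,0) C  (was 3)
#8 (2,11) C  (was 10)
#9 (0,4) E
#10 (5,3) H  (was 3)
#11 (3,7) H  (was 7)
#12 (5,4) C  (was 3)
#13 (0,8) C  (was 4)
#14 (4,0) H  (was 0)
#15 (2,11) H  (was 11)

TRACE = E,H,E,C,C,C,H,C,C,E,H,H,C,C,H,H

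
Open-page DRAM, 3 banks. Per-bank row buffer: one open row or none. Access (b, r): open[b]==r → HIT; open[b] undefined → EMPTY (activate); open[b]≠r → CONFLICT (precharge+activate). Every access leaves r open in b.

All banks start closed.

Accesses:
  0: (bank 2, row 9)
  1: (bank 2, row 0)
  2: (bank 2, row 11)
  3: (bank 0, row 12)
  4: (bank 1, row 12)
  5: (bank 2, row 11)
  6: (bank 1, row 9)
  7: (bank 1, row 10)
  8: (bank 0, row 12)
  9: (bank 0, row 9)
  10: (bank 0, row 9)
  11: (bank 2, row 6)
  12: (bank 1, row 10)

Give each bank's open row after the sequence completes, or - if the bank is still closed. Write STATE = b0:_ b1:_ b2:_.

STATE = b0:9 b1:10 b2:6

#0 (2,9) E
#1 (2,0) C  (was 9)
#2 (2,11) C  (was 0)
#3 (0,12) E
#4 (1,12) E
#5 (2,11) H  (was 11)
#6 (1,9) C  (was 12)
#7 (1,10) C  (was 9)
#8 (0,12) H  (was 12)
#9 (0,9) C  (was 12)
#10 (0,9) H  (was 9)
#11 (2,6) C  (was 11)
#12 (1,10) H  (was 10)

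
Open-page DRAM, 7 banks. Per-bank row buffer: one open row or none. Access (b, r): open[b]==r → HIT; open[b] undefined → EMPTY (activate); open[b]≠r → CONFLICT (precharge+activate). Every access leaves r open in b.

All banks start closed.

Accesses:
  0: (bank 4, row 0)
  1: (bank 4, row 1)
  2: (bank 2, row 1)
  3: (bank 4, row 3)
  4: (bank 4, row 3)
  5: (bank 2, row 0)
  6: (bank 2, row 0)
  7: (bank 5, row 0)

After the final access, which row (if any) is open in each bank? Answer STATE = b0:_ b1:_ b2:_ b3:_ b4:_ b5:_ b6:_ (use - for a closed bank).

#0 (4,0) E
#1 (4,1) C  (was 0)
#2 (2,1) E
#3 (4,3) C  (was 1)
#4 (4,3) H  (was 3)
#5 (2,0) C  (was 1)
#6 (2,0) H  (was 0)
#7 (5,0) E

STATE = b0:- b1:- b2:0 b3:- b4:3 b5:0 b6:-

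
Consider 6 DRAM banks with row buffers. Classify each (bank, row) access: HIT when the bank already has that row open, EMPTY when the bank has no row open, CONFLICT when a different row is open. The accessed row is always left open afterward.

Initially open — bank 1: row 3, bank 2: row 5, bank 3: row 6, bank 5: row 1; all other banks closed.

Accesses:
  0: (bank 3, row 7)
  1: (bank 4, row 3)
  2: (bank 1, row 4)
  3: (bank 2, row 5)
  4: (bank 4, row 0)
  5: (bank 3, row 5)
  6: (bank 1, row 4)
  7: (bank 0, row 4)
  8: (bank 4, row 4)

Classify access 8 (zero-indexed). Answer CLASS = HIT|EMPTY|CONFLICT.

CLASS = CONFLICT

0: bank 3 row 7 — prev 6 → CONFLICT
1: bank 4 row 3 — prev None → EMPTY
2: bank 1 row 4 — prev 3 → CONFLICT
3: bank 2 row 5 — prev 5 → HIT
4: bank 4 row 0 — prev 3 → CONFLICT
5: bank 3 row 5 — prev 7 → CONFLICT
6: bank 1 row 4 — prev 4 → HIT
7: bank 0 row 4 — prev None → EMPTY
8: bank 4 row 4 — prev 0 → CONFLICT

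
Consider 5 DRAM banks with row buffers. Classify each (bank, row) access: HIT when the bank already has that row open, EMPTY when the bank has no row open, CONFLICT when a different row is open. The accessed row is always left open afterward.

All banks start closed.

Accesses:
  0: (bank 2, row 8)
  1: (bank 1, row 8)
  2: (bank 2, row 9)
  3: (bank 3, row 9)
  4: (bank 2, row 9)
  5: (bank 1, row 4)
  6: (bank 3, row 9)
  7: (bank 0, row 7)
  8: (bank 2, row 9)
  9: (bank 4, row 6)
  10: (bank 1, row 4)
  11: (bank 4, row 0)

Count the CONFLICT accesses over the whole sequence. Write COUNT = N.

#0 (2,8) E
#1 (1,8) E
#2 (2,9) C  (was 8)
#3 (3,9) E
#4 (2,9) H  (was 9)
#5 (1,4) C  (was 8)
#6 (3,9) H  (was 9)
#7 (0,7) E
#8 (2,9) H  (was 9)
#9 (4,6) E
#10 (1,4) H  (was 4)
#11 (4,0) C  (was 6)

COUNT = 3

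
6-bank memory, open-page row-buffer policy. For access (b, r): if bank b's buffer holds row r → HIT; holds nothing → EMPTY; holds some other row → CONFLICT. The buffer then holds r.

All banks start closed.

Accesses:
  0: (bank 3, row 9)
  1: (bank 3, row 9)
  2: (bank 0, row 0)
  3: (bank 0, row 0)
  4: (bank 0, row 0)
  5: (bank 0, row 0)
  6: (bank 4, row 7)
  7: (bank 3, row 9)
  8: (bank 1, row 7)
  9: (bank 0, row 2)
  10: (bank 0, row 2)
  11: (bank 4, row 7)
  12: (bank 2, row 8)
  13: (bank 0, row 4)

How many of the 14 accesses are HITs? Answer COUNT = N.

COUNT = 7

#0 (3,9) E
#1 (3,9) H  (was 9)
#2 (0,0) E
#3 (0,0) H  (was 0)
#4 (0,0) H  (was 0)
#5 (0,0) H  (was 0)
#6 (4,7) E
#7 (3,9) H  (was 9)
#8 (1,7) E
#9 (0,2) C  (was 0)
#10 (0,2) H  (was 2)
#11 (4,7) H  (was 7)
#12 (2,8) E
#13 (0,4) C  (was 2)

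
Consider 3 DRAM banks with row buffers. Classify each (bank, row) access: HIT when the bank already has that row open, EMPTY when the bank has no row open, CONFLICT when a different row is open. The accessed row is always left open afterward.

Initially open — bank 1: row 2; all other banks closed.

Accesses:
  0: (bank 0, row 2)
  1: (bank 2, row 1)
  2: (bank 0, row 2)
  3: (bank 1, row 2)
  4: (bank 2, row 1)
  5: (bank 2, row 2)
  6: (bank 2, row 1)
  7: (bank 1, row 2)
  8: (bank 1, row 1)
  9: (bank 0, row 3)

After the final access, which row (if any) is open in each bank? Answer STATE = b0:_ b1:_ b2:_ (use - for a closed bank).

STATE = b0:3 b1:1 b2:1

0: bank 0 row 2 — prev None → EMPTY
1: bank 2 row 1 — prev None → EMPTY
2: bank 0 row 2 — prev 2 → HIT
3: bank 1 row 2 — prev 2 → HIT
4: bank 2 row 1 — prev 1 → HIT
5: bank 2 row 2 — prev 1 → CONFLICT
6: bank 2 row 1 — prev 2 → CONFLICT
7: bank 1 row 2 — prev 2 → HIT
8: bank 1 row 1 — prev 2 → CONFLICT
9: bank 0 row 3 — prev 2 → CONFLICT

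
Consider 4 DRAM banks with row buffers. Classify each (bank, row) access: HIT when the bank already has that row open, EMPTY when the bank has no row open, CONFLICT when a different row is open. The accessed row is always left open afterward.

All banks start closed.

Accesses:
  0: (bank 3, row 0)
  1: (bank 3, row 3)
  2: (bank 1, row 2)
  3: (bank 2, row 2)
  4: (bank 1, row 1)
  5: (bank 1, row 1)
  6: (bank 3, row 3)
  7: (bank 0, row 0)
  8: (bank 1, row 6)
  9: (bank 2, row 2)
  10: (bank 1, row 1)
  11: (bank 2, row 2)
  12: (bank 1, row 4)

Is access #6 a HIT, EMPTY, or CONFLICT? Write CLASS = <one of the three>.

CLASS = HIT

step 0: bank3 None->0 [EMPTY]
step 1: bank3 0->3 [CONFLICT]
step 2: bank1 None->2 [EMPTY]
step 3: bank2 None->2 [EMPTY]
step 4: bank1 2->1 [CONFLICT]
step 5: bank1 1->1 [HIT]
step 6: bank3 3->3 [HIT]
step 7: bank0 None->0 [EMPTY]
step 8: bank1 1->6 [CONFLICT]
step 9: bank2 2->2 [HIT]
step 10: bank1 6->1 [CONFLICT]
step 11: bank2 2->2 [HIT]
step 12: bank1 1->4 [CONFLICT]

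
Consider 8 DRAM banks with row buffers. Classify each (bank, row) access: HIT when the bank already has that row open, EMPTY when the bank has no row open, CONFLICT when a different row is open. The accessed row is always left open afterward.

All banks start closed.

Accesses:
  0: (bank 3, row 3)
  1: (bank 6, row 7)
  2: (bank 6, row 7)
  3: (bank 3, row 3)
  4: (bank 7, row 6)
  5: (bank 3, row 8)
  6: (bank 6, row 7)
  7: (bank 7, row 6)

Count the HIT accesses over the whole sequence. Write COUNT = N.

#0 (3,3) E
#1 (6,7) E
#2 (6,7) H  (was 7)
#3 (3,3) H  (was 3)
#4 (7,6) E
#5 (3,8) C  (was 3)
#6 (6,7) H  (was 7)
#7 (7,6) H  (was 6)

COUNT = 4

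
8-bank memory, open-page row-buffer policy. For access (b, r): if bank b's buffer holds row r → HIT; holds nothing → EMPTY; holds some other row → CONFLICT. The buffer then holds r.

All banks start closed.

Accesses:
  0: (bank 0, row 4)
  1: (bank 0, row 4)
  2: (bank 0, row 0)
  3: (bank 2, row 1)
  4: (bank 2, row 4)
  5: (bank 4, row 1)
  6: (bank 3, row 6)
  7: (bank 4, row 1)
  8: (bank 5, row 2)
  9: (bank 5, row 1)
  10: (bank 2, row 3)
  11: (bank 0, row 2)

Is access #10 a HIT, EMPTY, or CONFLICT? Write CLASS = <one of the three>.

#0 (0,4) E
#1 (0,4) H  (was 4)
#2 (0,0) C  (was 4)
#3 (2,1) E
#4 (2,4) C  (was 1)
#5 (4,1) E
#6 (3,6) E
#7 (4,1) H  (was 1)
#8 (5,2) E
#9 (5,1) C  (was 2)
#10 (2,3) C  (was 4)
#11 (0,2) C  (was 0)

CLASS = CONFLICT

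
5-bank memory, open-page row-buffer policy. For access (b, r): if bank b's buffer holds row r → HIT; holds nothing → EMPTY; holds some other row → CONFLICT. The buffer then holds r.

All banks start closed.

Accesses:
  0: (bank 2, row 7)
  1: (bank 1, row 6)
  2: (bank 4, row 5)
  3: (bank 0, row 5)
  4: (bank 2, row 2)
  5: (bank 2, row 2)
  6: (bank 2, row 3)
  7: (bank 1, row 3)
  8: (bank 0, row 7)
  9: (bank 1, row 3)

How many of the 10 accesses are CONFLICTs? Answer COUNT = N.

0: bank 2 row 7 — prev None → EMPTY
1: bank 1 row 6 — prev None → EMPTY
2: bank 4 row 5 — prev None → EMPTY
3: bank 0 row 5 — prev None → EMPTY
4: bank 2 row 2 — prev 7 → CONFLICT
5: bank 2 row 2 — prev 2 → HIT
6: bank 2 row 3 — prev 2 → CONFLICT
7: bank 1 row 3 — prev 6 → CONFLICT
8: bank 0 row 7 — prev 5 → CONFLICT
9: bank 1 row 3 — prev 3 → HIT

COUNT = 4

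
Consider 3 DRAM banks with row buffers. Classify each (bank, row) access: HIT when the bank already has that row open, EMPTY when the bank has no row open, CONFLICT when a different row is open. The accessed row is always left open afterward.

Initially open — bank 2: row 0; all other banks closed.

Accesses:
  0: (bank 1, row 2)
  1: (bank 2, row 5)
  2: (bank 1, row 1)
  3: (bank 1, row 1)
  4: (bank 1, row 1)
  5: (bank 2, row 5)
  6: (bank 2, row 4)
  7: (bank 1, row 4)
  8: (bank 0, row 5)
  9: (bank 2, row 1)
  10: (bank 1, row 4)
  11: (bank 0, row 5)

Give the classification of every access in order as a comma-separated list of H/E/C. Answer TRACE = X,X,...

TRACE = E,C,C,H,H,H,C,C,E,C,H,H

step 0: bank1 None->2 [EMPTY]
step 1: bank2 0->5 [CONFLICT]
step 2: bank1 2->1 [CONFLICT]
step 3: bank1 1->1 [HIT]
step 4: bank1 1->1 [HIT]
step 5: bank2 5->5 [HIT]
step 6: bank2 5->4 [CONFLICT]
step 7: bank1 1->4 [CONFLICT]
step 8: bank0 None->5 [EMPTY]
step 9: bank2 4->1 [CONFLICT]
step 10: bank1 4->4 [HIT]
step 11: bank0 5->5 [HIT]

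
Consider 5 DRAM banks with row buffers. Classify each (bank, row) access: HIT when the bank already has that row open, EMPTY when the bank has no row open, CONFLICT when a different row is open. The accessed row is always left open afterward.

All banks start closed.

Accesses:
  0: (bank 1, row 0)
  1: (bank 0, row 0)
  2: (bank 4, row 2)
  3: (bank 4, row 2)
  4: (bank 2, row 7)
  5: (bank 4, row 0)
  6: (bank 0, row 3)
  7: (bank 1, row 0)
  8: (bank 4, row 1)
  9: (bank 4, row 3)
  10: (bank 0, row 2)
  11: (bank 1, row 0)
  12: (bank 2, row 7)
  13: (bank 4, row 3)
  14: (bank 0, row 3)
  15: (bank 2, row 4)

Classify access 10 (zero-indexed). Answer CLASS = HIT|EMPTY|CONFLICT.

step 0: bank1 None->0 [EMPTY]
step 1: bank0 None->0 [EMPTY]
step 2: bank4 None->2 [EMPTY]
step 3: bank4 2->2 [HIT]
step 4: bank2 None->7 [EMPTY]
step 5: bank4 2->0 [CONFLICT]
step 6: bank0 0->3 [CONFLICT]
step 7: bank1 0->0 [HIT]
step 8: bank4 0->1 [CONFLICT]
step 9: bank4 1->3 [CONFLICT]
step 10: bank0 3->2 [CONFLICT]
step 11: bank1 0->0 [HIT]
step 12: bank2 7->7 [HIT]
step 13: bank4 3->3 [HIT]
step 14: bank0 2->3 [CONFLICT]
step 15: bank2 7->4 [CONFLICT]

CLASS = CONFLICT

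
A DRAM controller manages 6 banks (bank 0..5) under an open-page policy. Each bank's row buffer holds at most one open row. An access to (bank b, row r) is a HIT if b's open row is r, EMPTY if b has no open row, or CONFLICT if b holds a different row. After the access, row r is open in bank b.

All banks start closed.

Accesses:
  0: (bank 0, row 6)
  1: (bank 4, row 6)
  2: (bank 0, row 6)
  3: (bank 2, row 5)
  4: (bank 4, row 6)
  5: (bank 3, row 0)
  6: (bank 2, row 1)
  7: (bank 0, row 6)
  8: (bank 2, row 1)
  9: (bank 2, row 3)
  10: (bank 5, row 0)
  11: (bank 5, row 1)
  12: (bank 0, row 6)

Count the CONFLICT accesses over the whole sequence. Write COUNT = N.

COUNT = 3

#0 (0,6) E
#1 (4,6) E
#2 (0,6) H  (was 6)
#3 (2,5) E
#4 (4,6) H  (was 6)
#5 (3,0) E
#6 (2,1) C  (was 5)
#7 (0,6) H  (was 6)
#8 (2,1) H  (was 1)
#9 (2,3) C  (was 1)
#10 (5,0) E
#11 (5,1) C  (was 0)
#12 (0,6) H  (was 6)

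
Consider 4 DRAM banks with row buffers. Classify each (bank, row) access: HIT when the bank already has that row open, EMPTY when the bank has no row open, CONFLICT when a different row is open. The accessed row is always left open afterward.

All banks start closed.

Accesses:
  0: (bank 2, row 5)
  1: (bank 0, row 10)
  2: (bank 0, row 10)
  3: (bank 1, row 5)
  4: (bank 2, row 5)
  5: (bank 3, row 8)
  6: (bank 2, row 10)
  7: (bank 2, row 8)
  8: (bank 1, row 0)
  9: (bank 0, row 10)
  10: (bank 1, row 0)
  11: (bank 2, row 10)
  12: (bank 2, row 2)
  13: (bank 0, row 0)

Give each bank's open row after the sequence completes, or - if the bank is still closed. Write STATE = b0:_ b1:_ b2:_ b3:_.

STATE = b0:0 b1:0 b2:2 b3:8

step 0: bank2 None->5 [EMPTY]
step 1: bank0 None->10 [EMPTY]
step 2: bank0 10->10 [HIT]
step 3: bank1 None->5 [EMPTY]
step 4: bank2 5->5 [HIT]
step 5: bank3 None->8 [EMPTY]
step 6: bank2 5->10 [CONFLICT]
step 7: bank2 10->8 [CONFLICT]
step 8: bank1 5->0 [CONFLICT]
step 9: bank0 10->10 [HIT]
step 10: bank1 0->0 [HIT]
step 11: bank2 8->10 [CONFLICT]
step 12: bank2 10->2 [CONFLICT]
step 13: bank0 10->0 [CONFLICT]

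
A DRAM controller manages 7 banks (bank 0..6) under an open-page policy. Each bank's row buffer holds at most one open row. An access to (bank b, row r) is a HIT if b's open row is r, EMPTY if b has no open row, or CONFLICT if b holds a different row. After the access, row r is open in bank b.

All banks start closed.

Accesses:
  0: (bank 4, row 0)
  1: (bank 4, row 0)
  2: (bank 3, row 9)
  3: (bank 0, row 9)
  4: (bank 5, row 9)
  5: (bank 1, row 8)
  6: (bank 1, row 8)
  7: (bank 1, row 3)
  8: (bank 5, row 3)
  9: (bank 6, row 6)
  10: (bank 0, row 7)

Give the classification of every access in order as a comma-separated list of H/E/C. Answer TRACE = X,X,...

#0 (4,0) E
#1 (4,0) H  (was 0)
#2 (3,9) E
#3 (0,9) E
#4 (5,9) E
#5 (1,8) E
#6 (1,8) H  (was 8)
#7 (1,3) C  (was 8)
#8 (5,3) C  (was 9)
#9 (6,6) E
#10 (0,7) C  (was 9)

TRACE = E,H,E,E,E,E,H,C,C,E,C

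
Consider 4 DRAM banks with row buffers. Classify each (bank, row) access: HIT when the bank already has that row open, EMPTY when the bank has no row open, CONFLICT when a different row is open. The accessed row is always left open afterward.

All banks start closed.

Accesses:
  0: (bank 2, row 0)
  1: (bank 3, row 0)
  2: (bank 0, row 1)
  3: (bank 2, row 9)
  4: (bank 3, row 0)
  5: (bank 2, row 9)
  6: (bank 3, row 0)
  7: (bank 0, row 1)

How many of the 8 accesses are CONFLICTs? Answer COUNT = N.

COUNT = 1

#0 (2,0) E
#1 (3,0) E
#2 (0,1) E
#3 (2,9) C  (was 0)
#4 (3,0) H  (was 0)
#5 (2,9) H  (was 9)
#6 (3,0) H  (was 0)
#7 (0,1) H  (was 1)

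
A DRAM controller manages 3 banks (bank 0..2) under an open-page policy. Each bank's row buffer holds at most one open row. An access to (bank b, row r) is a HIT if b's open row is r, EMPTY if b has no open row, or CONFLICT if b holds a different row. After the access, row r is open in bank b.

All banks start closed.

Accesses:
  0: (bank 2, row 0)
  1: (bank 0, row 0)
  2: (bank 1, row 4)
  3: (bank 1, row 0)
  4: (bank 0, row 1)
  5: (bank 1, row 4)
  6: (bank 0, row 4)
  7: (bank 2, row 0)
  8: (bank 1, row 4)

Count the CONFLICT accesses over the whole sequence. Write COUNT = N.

COUNT = 4

  [0] b2 r0: no row ⇒ E
  [1] b0 r0: no row ⇒ E
  [2] b1 r4: no row ⇒ E
  [3] b1 r0: had r4 ⇒ C
  [4] b0 r1: had r0 ⇒ C
  [5] b1 r4: had r0 ⇒ C
  [6] b0 r4: had r1 ⇒ C
  [7] b2 r0: had r0 ⇒ H
  [8] b1 r4: had r4 ⇒ H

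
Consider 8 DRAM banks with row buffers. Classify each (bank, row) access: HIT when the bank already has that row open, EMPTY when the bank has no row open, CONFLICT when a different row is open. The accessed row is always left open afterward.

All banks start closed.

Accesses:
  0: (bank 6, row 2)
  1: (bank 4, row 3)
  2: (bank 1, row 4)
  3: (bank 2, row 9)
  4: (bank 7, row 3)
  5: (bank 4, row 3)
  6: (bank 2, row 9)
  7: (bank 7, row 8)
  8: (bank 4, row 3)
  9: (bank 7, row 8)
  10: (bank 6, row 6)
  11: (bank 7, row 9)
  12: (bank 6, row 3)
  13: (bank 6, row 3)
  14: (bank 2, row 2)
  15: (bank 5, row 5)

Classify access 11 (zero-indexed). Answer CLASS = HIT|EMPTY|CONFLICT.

0: bank 6 row 2 — prev None → EMPTY
1: bank 4 row 3 — prev None → EMPTY
2: bank 1 row 4 — prev None → EMPTY
3: bank 2 row 9 — prev None → EMPTY
4: bank 7 row 3 — prev None → EMPTY
5: bank 4 row 3 — prev 3 → HIT
6: bank 2 row 9 — prev 9 → HIT
7: bank 7 row 8 — prev 3 → CONFLICT
8: bank 4 row 3 — prev 3 → HIT
9: bank 7 row 8 — prev 8 → HIT
10: bank 6 row 6 — prev 2 → CONFLICT
11: bank 7 row 9 — prev 8 → CONFLICT
12: bank 6 row 3 — prev 6 → CONFLICT
13: bank 6 row 3 — prev 3 → HIT
14: bank 2 row 2 — prev 9 → CONFLICT
15: bank 5 row 5 — prev None → EMPTY

CLASS = CONFLICT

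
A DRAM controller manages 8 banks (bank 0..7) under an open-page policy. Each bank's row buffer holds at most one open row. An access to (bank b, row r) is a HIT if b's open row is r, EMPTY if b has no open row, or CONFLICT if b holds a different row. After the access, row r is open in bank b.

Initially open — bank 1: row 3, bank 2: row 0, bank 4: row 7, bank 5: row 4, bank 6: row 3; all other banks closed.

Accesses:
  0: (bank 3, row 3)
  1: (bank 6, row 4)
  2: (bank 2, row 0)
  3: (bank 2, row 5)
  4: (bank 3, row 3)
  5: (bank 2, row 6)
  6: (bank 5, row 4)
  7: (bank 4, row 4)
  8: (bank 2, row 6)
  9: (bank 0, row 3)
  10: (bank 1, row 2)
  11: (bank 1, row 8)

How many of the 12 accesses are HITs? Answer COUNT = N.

COUNT = 4

step 0: bank3 None->3 [EMPTY]
step 1: bank6 3->4 [CONFLICT]
step 2: bank2 0->0 [HIT]
step 3: bank2 0->5 [CONFLICT]
step 4: bank3 3->3 [HIT]
step 5: bank2 5->6 [CONFLICT]
step 6: bank5 4->4 [HIT]
step 7: bank4 7->4 [CONFLICT]
step 8: bank2 6->6 [HIT]
step 9: bank0 None->3 [EMPTY]
step 10: bank1 3->2 [CONFLICT]
step 11: bank1 2->8 [CONFLICT]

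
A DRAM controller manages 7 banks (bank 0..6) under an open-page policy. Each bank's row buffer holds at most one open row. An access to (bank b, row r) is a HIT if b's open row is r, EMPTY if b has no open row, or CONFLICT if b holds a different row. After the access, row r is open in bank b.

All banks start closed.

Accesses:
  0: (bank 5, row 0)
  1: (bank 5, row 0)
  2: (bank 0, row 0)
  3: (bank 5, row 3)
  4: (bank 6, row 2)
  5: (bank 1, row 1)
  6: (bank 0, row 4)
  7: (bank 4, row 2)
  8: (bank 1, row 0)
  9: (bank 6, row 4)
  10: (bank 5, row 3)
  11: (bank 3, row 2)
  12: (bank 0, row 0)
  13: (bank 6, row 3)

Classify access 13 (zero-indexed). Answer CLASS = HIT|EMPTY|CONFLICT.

step 0: bank5 None->0 [EMPTY]
step 1: bank5 0->0 [HIT]
step 2: bank0 None->0 [EMPTY]
step 3: bank5 0->3 [CONFLICT]
step 4: bank6 None->2 [EMPTY]
step 5: bank1 None->1 [EMPTY]
step 6: bank0 0->4 [CONFLICT]
step 7: bank4 None->2 [EMPTY]
step 8: bank1 1->0 [CONFLICT]
step 9: bank6 2->4 [CONFLICT]
step 10: bank5 3->3 [HIT]
step 11: bank3 None->2 [EMPTY]
step 12: bank0 4->0 [CONFLICT]
step 13: bank6 4->3 [CONFLICT]

CLASS = CONFLICT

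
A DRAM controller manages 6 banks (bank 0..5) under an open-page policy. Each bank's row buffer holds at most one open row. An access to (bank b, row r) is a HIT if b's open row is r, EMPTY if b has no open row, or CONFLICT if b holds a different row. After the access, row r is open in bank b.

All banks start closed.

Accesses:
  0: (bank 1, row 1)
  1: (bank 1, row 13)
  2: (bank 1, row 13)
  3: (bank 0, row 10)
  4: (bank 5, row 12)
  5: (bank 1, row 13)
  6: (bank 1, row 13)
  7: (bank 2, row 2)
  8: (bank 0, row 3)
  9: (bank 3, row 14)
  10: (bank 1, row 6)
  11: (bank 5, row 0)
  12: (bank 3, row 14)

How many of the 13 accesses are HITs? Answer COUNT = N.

0: bank 1 row 1 — prev None → EMPTY
1: bank 1 row 13 — prev 1 → CONFLICT
2: bank 1 row 13 — prev 13 → HIT
3: bank 0 row 10 — prev None → EMPTY
4: bank 5 row 12 — prev None → EMPTY
5: bank 1 row 13 — prev 13 → HIT
6: bank 1 row 13 — prev 13 → HIT
7: bank 2 row 2 — prev None → EMPTY
8: bank 0 row 3 — prev 10 → CONFLICT
9: bank 3 row 14 — prev None → EMPTY
10: bank 1 row 6 — prev 13 → CONFLICT
11: bank 5 row 0 — prev 12 → CONFLICT
12: bank 3 row 14 — prev 14 → HIT

COUNT = 4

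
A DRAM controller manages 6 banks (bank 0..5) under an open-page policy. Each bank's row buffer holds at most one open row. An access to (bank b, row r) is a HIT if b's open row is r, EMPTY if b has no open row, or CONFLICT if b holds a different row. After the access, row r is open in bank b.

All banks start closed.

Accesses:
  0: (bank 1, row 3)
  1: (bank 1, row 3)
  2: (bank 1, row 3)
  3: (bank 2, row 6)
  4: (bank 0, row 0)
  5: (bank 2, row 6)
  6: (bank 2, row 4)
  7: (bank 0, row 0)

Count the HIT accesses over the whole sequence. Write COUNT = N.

COUNT = 4

#0 (1,3) E
#1 (1,3) H  (was 3)
#2 (1,3) H  (was 3)
#3 (2,6) E
#4 (0,0) E
#5 (2,6) H  (was 6)
#6 (2,4) C  (was 6)
#7 (0,0) H  (was 0)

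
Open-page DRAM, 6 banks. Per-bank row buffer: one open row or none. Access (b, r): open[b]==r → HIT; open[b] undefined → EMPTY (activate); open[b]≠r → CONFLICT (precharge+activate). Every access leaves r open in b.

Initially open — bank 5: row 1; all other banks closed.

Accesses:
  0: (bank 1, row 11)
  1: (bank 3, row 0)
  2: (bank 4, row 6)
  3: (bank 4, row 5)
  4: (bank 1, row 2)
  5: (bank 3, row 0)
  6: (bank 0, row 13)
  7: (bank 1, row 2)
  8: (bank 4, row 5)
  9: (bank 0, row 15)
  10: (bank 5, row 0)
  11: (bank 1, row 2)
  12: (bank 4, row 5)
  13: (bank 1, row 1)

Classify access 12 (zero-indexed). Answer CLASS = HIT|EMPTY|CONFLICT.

#0 (1,11) E
#1 (3,0) E
#2 (4,6) E
#3 (4,5) C  (was 6)
#4 (1,2) C  (was 11)
#5 (3,0) H  (was 0)
#6 (0,13) E
#7 (1,2) H  (was 2)
#8 (4,5) H  (was 5)
#9 (0,15) C  (was 13)
#10 (5,0) C  (was 1)
#11 (1,2) H  (was 2)
#12 (4,5) H  (was 5)
#13 (1,1) C  (was 2)

CLASS = HIT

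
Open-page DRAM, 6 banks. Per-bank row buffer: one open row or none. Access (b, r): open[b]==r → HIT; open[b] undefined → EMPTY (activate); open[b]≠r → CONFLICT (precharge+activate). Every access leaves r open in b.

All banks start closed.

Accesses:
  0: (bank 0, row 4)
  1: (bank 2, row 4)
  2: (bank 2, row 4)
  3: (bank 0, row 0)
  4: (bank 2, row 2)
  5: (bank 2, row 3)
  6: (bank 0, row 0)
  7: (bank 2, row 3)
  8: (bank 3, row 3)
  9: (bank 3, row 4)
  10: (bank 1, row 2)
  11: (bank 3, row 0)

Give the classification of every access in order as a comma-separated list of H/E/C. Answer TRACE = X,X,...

TRACE = E,E,H,C,C,C,H,H,E,C,E,C

#0 (0,4) E
#1 (2,4) E
#2 (2,4) H  (was 4)
#3 (0,0) C  (was 4)
#4 (2,2) C  (was 4)
#5 (2,3) C  (was 2)
#6 (0,0) H  (was 0)
#7 (2,3) H  (was 3)
#8 (3,3) E
#9 (3,4) C  (was 3)
#10 (1,2) E
#11 (3,0) C  (was 4)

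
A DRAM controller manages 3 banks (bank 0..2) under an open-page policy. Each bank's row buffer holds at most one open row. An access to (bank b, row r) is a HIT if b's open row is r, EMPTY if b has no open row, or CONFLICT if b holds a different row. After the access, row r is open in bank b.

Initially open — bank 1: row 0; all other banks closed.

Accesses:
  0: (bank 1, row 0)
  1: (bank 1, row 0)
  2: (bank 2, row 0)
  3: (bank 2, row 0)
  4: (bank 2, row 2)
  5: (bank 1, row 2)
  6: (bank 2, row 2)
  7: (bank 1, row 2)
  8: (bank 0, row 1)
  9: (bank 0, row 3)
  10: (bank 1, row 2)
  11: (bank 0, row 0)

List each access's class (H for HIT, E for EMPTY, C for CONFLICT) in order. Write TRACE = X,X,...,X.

TRACE = H,H,E,H,C,C,H,H,E,C,H,C

#0 (1,0) H  (was 0)
#1 (1,0) H  (was 0)
#2 (2,0) E
#3 (2,0) H  (was 0)
#4 (2,2) C  (was 0)
#5 (1,2) C  (was 0)
#6 (2,2) H  (was 2)
#7 (1,2) H  (was 2)
#8 (0,1) E
#9 (0,3) C  (was 1)
#10 (1,2) H  (was 2)
#11 (0,0) C  (was 3)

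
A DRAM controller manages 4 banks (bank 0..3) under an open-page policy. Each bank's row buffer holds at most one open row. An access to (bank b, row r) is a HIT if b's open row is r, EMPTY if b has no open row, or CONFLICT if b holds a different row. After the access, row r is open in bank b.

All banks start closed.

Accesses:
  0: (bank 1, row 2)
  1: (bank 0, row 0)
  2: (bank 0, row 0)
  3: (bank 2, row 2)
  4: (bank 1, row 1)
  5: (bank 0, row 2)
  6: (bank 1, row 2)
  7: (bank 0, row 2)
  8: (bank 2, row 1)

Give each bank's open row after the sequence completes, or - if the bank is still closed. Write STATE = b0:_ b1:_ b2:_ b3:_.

STATE = b0:2 b1:2 b2:1 b3:-

step 0: bank1 None->2 [EMPTY]
step 1: bank0 None->0 [EMPTY]
step 2: bank0 0->0 [HIT]
step 3: bank2 None->2 [EMPTY]
step 4: bank1 2->1 [CONFLICT]
step 5: bank0 0->2 [CONFLICT]
step 6: bank1 1->2 [CONFLICT]
step 7: bank0 2->2 [HIT]
step 8: bank2 2->1 [CONFLICT]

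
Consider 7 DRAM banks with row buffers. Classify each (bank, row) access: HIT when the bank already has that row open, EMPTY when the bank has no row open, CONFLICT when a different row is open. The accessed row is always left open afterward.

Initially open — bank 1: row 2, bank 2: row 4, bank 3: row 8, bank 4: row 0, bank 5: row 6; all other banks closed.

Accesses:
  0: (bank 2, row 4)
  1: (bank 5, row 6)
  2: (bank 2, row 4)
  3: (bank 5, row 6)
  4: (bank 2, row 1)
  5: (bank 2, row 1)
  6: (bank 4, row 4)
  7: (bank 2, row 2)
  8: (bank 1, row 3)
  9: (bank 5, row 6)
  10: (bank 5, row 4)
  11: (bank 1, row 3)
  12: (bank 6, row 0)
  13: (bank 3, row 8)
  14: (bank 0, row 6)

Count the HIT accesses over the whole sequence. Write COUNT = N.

COUNT = 8

step 0: bank2 4->4 [HIT]
step 1: bank5 6->6 [HIT]
step 2: bank2 4->4 [HIT]
step 3: bank5 6->6 [HIT]
step 4: bank2 4->1 [CONFLICT]
step 5: bank2 1->1 [HIT]
step 6: bank4 0->4 [CONFLICT]
step 7: bank2 1->2 [CONFLICT]
step 8: bank1 2->3 [CONFLICT]
step 9: bank5 6->6 [HIT]
step 10: bank5 6->4 [CONFLICT]
step 11: bank1 3->3 [HIT]
step 12: bank6 None->0 [EMPTY]
step 13: bank3 8->8 [HIT]
step 14: bank0 None->6 [EMPTY]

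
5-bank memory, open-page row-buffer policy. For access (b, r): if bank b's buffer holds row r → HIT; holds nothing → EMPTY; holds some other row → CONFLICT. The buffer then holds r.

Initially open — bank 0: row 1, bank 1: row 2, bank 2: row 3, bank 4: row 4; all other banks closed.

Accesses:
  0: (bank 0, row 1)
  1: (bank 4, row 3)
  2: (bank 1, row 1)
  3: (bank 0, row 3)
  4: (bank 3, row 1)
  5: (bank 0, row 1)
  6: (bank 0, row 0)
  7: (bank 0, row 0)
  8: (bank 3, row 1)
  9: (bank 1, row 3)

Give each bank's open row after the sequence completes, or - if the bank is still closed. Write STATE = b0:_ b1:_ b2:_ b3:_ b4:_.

  [0] b0 r1: had r1 ⇒ H
  [1] b4 r3: had r4 ⇒ C
  [2] b1 r1: had r2 ⇒ C
  [3] b0 r3: had r1 ⇒ C
  [4] b3 r1: no row ⇒ E
  [5] b0 r1: had r3 ⇒ C
  [6] b0 r0: had r1 ⇒ C
  [7] b0 r0: had r0 ⇒ H
  [8] b3 r1: had r1 ⇒ H
  [9] b1 r3: had r1 ⇒ C

STATE = b0:0 b1:3 b2:3 b3:1 b4:3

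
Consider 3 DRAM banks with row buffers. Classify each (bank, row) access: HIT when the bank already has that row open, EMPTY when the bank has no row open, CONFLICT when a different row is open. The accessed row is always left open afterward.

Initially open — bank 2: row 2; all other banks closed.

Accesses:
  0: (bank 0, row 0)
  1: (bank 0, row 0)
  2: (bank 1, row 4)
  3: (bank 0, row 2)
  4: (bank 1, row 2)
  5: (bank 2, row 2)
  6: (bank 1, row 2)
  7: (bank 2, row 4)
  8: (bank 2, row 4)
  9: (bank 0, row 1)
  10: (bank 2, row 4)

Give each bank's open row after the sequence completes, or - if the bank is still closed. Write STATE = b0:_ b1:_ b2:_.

  [0] b0 r0: no row ⇒ E
  [1] b0 r0: had r0 ⇒ H
  [2] b1 r4: no row ⇒ E
  [3] b0 r2: had r0 ⇒ C
  [4] b1 r2: had r4 ⇒ C
  [5] b2 r2: had r2 ⇒ H
  [6] b1 r2: had r2 ⇒ H
  [7] b2 r4: had r2 ⇒ C
  [8] b2 r4: had r4 ⇒ H
  [9] b0 r1: had r2 ⇒ C
  [10] b2 r4: had r4 ⇒ H

STATE = b0:1 b1:2 b2:4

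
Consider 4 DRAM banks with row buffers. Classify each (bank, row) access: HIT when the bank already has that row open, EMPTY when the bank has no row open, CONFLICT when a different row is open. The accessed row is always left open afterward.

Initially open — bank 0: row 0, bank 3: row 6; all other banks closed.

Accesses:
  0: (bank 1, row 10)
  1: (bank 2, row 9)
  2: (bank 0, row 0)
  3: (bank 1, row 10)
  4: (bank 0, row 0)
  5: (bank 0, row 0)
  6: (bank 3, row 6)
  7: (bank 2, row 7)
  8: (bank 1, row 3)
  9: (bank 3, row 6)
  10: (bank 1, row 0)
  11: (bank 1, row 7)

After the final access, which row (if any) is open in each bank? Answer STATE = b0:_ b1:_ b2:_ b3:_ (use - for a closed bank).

step 0: bank1 None->10 [EMPTY]
step 1: bank2 None->9 [EMPTY]
step 2: bank0 0->0 [HIT]
step 3: bank1 10->10 [HIT]
step 4: bank0 0->0 [HIT]
step 5: bank0 0->0 [HIT]
step 6: bank3 6->6 [HIT]
step 7: bank2 9->7 [CONFLICT]
step 8: bank1 10->3 [CONFLICT]
step 9: bank3 6->6 [HIT]
step 10: bank1 3->0 [CONFLICT]
step 11: bank1 0->7 [CONFLICT]

STATE = b0:0 b1:7 b2:7 b3:6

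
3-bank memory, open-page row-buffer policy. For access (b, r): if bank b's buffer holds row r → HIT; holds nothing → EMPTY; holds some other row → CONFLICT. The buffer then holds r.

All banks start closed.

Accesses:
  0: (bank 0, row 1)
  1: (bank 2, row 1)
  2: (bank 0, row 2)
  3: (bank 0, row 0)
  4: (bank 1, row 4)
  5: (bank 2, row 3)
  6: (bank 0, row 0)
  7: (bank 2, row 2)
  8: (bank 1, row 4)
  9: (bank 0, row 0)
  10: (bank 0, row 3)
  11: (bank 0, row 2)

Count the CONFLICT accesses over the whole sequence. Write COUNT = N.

  [0] b0 r1: no row ⇒ E
  [1] b2 r1: no row ⇒ E
  [2] b0 r2: had r1 ⇒ C
  [3] b0 r0: had r2 ⇒ C
  [4] b1 r4: no row ⇒ E
  [5] b2 r3: had r1 ⇒ C
  [6] b0 r0: had r0 ⇒ H
  [7] b2 r2: had r3 ⇒ C
  [8] b1 r4: had r4 ⇒ H
  [9] b0 r0: had r0 ⇒ H
  [10] b0 r3: had r0 ⇒ C
  [11] b0 r2: had r3 ⇒ C

COUNT = 6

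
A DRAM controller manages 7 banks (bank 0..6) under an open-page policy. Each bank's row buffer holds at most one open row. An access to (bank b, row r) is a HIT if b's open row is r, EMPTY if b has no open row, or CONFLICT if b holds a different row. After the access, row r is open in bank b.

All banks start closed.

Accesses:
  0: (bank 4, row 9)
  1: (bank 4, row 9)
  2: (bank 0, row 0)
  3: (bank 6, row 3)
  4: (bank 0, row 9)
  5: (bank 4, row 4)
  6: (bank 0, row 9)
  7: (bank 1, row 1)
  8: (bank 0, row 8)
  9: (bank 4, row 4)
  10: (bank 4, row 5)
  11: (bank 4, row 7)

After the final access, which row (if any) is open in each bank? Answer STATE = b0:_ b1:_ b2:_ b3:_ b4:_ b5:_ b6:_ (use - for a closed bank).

step 0: bank4 None->9 [EMPTY]
step 1: bank4 9->9 [HIT]
step 2: bank0 None->0 [EMPTY]
step 3: bank6 None->3 [EMPTY]
step 4: bank0 0->9 [CONFLICT]
step 5: bank4 9->4 [CONFLICT]
step 6: bank0 9->9 [HIT]
step 7: bank1 None->1 [EMPTY]
step 8: bank0 9->8 [CONFLICT]
step 9: bank4 4->4 [HIT]
step 10: bank4 4->5 [CONFLICT]
step 11: bank4 5->7 [CONFLICT]

STATE = b0:8 b1:1 b2:- b3:- b4:7 b5:- b6:3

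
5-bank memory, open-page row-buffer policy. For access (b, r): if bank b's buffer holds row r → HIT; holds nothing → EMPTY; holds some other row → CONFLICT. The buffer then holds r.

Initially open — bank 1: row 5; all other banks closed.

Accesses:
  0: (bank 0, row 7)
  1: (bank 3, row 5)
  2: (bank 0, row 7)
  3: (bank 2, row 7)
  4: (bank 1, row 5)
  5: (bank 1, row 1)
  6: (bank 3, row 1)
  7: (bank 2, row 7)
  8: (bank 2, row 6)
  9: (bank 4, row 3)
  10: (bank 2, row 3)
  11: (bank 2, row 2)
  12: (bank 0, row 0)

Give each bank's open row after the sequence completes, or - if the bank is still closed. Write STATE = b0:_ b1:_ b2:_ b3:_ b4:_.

  [0] b0 r7: no row ⇒ E
  [1] b3 r5: no row ⇒ E
  [2] b0 r7: had r7 ⇒ H
  [3] b2 r7: no row ⇒ E
  [4] b1 r5: had r5 ⇒ H
  [5] b1 r1: had r5 ⇒ C
  [6] b3 r1: had r5 ⇒ C
  [7] b2 r7: had r7 ⇒ H
  [8] b2 r6: had r7 ⇒ C
  [9] b4 r3: no row ⇒ E
  [10] b2 r3: had r6 ⇒ C
  [11] b2 r2: had r3 ⇒ C
  [12] b0 r0: had r7 ⇒ C

STATE = b0:0 b1:1 b2:2 b3:1 b4:3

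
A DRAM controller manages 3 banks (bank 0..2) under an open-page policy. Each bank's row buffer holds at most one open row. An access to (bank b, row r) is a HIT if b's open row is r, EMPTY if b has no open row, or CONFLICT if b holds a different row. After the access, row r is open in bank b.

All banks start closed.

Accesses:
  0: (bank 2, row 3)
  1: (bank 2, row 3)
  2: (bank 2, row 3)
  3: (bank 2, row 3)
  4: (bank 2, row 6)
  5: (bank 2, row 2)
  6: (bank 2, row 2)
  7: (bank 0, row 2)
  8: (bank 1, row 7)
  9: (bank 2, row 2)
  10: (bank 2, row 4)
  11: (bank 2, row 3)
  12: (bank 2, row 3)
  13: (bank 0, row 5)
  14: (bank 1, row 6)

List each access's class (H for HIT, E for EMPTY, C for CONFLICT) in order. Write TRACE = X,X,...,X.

  [0] b2 r3: no row ⇒ E
  [1] b2 r3: had r3 ⇒ H
  [2] b2 r3: had r3 ⇒ H
  [3] b2 r3: had r3 ⇒ H
  [4] b2 r6: had r3 ⇒ C
  [5] b2 r2: had r6 ⇒ C
  [6] b2 r2: had r2 ⇒ H
  [7] b0 r2: no row ⇒ E
  [8] b1 r7: no row ⇒ E
  [9] b2 r2: had r2 ⇒ H
  [10] b2 r4: had r2 ⇒ C
  [11] b2 r3: had r4 ⇒ C
  [12] b2 r3: had r3 ⇒ H
  [13] b0 r5: had r2 ⇒ C
  [14] b1 r6: had r7 ⇒ C

TRACE = E,H,H,H,C,C,H,E,E,H,C,C,H,C,C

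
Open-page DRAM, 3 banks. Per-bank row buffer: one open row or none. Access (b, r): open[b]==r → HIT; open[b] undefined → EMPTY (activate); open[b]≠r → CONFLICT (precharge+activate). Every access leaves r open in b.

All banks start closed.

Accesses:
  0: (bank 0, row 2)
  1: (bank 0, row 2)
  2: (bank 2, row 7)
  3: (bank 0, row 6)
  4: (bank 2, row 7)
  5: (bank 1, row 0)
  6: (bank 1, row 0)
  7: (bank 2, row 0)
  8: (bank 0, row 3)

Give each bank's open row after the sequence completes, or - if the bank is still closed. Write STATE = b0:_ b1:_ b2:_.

STATE = b0:3 b1:0 b2:0

step 0: bank0 None->2 [EMPTY]
step 1: bank0 2->2 [HIT]
step 2: bank2 None->7 [EMPTY]
step 3: bank0 2->6 [CONFLICT]
step 4: bank2 7->7 [HIT]
step 5: bank1 None->0 [EMPTY]
step 6: bank1 0->0 [HIT]
step 7: bank2 7->0 [CONFLICT]
step 8: bank0 6->3 [CONFLICT]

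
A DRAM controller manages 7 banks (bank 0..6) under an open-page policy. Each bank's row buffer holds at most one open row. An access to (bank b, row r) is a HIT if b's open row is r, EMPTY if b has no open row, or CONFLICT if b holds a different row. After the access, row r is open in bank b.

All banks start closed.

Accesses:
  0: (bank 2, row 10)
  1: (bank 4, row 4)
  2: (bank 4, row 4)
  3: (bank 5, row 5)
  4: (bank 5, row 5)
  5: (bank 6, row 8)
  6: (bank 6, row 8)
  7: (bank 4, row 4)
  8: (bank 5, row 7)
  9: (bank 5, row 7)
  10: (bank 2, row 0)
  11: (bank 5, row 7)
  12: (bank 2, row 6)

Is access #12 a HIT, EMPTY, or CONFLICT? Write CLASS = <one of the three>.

CLASS = CONFLICT

#0 (2,10) E
#1 (4,4) E
#2 (4,4) H  (was 4)
#3 (5,5) E
#4 (5,5) H  (was 5)
#5 (6,8) E
#6 (6,8) H  (was 8)
#7 (4,4) H  (was 4)
#8 (5,7) C  (was 5)
#9 (5,7) H  (was 7)
#10 (2,0) C  (was 10)
#11 (5,7) H  (was 7)
#12 (2,6) C  (was 0)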